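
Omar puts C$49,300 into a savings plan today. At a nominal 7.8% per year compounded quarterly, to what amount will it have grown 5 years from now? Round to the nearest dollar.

C$72,542

i = 0.078/4 = 0.0195 per quarter; n = 5·4 = 20.
FV = PV·(1+i)^n = 49,300 × 1.471447 = 72,542.3335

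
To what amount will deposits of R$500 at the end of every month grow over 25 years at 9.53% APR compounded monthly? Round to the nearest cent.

i = 0.0953/12 = 0.00794167 per month; n = 25·12 = 300.
FV = 500 × [(1+0.00794167)^300 − 1] / 0.00794167 = 500 × 1225.245411 = 612,622.7053

R$612,622.71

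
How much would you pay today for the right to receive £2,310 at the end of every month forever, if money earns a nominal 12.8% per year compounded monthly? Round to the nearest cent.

£216,562.50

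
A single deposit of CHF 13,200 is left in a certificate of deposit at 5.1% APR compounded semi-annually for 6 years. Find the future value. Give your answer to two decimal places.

CHF 17,856.73

Periodic rate i = 0.051/2 = 0.0255; n = 6 × 2 = 12 periods.
FV = 13,200 × (1 + 0.0255)^12 = 17,856.7290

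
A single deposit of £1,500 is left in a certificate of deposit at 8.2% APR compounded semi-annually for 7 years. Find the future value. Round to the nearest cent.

With 2 periods per year: i = 0.041, n = 14.
FV = PV·(1+i)^n = 1,500 × 1.755134 = 2,632.7006

£2,632.70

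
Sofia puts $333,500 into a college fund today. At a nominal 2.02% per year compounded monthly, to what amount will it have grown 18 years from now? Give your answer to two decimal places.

i = 0.0202/12 = 0.00168333 per month; n = 18·12 = 216.
333,500 × (1+0.00168333)^216 = 333,500 × 1.438059 = 479,592.6887

$479,592.69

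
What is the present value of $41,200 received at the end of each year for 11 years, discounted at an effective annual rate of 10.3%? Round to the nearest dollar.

Annuity factor a(11|0.103) = 6.406319; PV = 41200 × 6.406319 = 263,940.3484

$263,940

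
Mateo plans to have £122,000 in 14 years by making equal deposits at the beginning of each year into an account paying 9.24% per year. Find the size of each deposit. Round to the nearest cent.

PMT = 122000 / ( [(1+0.0924)^14 − 1] / 0.0924 × (1+i) ) = 122000 / 28.920526 = 4,218.4571

£4,218.46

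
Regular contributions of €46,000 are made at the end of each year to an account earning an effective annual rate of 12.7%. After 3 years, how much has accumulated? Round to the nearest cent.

Accumulation factor s(3|0.127) = 3.397129; FV = 46000 × 3.397129 = 156,267.9340

€156,267.93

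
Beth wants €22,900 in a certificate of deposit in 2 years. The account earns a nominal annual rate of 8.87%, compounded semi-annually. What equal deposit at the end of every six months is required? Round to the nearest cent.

Periodic rate i = 0.0887/2 = 0.04435; n = 2 × 2 = 4 periods.
FV-annuity factor = 4.274055; PMT = 22900 / 4.274055 = 5,357.9096

€5,357.91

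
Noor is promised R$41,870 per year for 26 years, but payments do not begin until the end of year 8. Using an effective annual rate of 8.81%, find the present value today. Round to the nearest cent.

R$233,876.22

Value one period before first payment (t=7): 41870 × [1 − (1+0.0881)^(−26)] / 0.0881 = 41870 × 10.087064 = 422,345.3644
PV₀ = 422,345.3644 / (1+0.0881)^7 = 422,345.3644 / 1.805850 = 233,876.2166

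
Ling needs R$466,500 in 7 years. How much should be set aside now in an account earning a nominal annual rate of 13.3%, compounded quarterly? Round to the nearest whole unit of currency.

R$186,681

With 4 periods per year: i = 0.03325, n = 28.
PV = 466,500 / (1 + 0.03325)^28 = 466,500 / 2.498916 = 186,680.9737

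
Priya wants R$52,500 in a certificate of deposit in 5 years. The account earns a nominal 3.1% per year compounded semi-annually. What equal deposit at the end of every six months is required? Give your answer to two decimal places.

R$4,894.13

With 2 periods per year: i = 0.0155, n = 10.
PMT = 52500 / ( [(1+0.0155)^10 − 1] / 0.0155 ) = 52500 / 10.727127 = 4,894.1344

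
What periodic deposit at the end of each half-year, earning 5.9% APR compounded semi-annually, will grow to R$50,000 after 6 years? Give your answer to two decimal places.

R$3,533.12

With 2 periods per year: i = 0.0295, n = 12.
PMT = 50000 / ( [(1+0.0295)^12 − 1] / 0.0295 ) = 50000 / 14.151784 = 3,533.1235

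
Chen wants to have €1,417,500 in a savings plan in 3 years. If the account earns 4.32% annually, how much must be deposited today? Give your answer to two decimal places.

€1,248,591.38

PV = 1,417,500 / (1 + 0.0432)^3 = 1,417,500 / 1.135279 = 1,248,591.3802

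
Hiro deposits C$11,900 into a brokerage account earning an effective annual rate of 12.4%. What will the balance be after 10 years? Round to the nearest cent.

C$38,301.00

FV = 11,900 × (1 + 0.124)^10 = 38,300.9965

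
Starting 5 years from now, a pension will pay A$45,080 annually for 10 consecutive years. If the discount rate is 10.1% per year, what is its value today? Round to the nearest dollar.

A$187,699

PV at t=4 (ordinary 10-year annuity): 45080 × a(10|0.101) = 45080 × 6.118259 = 275,811.1288
Discount back 4 years: 275,811.1288 × (1+0.101)^(−4) = 275,811.1288 × 0.680535 = 187,699.2382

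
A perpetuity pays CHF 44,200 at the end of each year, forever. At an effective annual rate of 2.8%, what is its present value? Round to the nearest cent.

PV = PMT / i = 44200 / 0.028 = 1,578,571.4286

CHF 1,578,571.43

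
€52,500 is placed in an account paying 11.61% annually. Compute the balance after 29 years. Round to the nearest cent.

€1,269,256.63

FV = PV·(1+i)^n = 52,500 × 24.176317 = 1,269,256.6261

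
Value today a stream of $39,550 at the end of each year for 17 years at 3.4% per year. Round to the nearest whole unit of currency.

$504,337

PV = PMT · [1 − (1+i)^(−n)] / i = 39550 · 12.751883 = 504,336.9564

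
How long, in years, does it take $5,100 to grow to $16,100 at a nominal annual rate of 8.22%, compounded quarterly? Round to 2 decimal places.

14.13 years

Periodic rate i = 0.0822/4 = 0.02055.
n = ln(16100/5100) / ln(1+0.02055) = ln(3.15686) / 0.020342 = 56.5134 quarters
= 56.5134/4 years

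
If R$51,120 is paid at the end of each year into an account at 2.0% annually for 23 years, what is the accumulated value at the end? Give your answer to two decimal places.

FV = PMT · [(1+i)^n − 1] / i = 51120 · 28.844963 = 1,474,554.5193

R$1,474,554.52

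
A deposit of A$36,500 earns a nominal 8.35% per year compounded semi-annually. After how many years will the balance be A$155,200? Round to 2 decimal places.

Periodic rate i = 0.0835/2 = 0.04175.
n = ln(155200/36500) / ln(1+0.04175) = ln(4.25205) / 0.040902 = 35.3871 half-years
= 35.3871/2 years

17.69 years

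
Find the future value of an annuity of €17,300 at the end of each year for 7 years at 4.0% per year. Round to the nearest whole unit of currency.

FV = PMT · [(1+i)^n − 1] / i = 17300 · 7.898294 = 136,640.4945

€136,640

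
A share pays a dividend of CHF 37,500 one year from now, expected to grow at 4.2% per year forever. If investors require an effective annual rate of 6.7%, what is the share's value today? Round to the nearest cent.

CHF 1,500,000.00

PV = PMT / (i − g) = 37500 / (0.067 − 0.042) = 37500 / 0.025000 = 1,500,000.0000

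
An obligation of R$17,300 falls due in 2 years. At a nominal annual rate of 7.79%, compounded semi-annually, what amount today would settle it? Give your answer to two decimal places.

With 2 periods per year: i = 0.03895, n = 4.
Discount factor = (1+0.03895)^(−4) = 0.858265; PV = 17,300 × 0.858265 = 14,847.9848

R$14,847.98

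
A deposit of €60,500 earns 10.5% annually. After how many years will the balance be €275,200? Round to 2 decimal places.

n = ln(275200/60500) / ln(1+0.105) = ln(4.54876) / 0.099845 = 15.1720 years

15.17 years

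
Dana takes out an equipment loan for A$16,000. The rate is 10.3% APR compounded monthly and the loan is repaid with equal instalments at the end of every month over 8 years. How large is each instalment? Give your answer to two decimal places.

Periodic rate i = 0.103/12 = 0.00858333; n = 8 × 12 = 96 periods.
PMT = 16000 / ( [1 − (1+0.00858333)^(−96)] / 0.00858333 ) = 16000 / 65.217246 = 245.3339

A$245.33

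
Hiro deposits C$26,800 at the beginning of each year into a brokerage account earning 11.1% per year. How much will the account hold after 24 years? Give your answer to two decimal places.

Accumulation factor s(24|0.111) × (1+i) = 115.169131; FV = 26800 × 115.169131 = 3,086,532.7150
Payments are at the start of each period, so multiply by (1+i).

C$3,086,532.72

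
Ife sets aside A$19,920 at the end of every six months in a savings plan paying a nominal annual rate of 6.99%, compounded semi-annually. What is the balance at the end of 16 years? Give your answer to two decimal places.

A$1,141,089.99

Periodic rate i = 0.0699/2 = 0.03495; n = 16 × 2 = 32 periods.
Accumulation factor s(32|0.03495) = 57.283634; FV = 19920 × 57.283634 = 1,141,089.9929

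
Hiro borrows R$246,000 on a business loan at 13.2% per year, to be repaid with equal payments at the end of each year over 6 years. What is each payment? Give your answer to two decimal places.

R$61,880.81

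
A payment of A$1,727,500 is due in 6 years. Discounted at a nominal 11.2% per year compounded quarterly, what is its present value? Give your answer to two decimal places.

With 4 periods per year: i = 0.028, n = 24.
PV = FV·(1+i)^(−n) = 1,727,500 × 0.515425 = 890,396.2130

A$890,396.21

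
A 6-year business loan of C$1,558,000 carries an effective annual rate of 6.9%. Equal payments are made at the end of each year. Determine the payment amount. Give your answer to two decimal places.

PMT = 1.558e+06 / ( [1 − (1+0.069)^(−6)] / 0.069 ) = 1.558e+06 / 4.781290 = 325,853.4682

C$325,853.47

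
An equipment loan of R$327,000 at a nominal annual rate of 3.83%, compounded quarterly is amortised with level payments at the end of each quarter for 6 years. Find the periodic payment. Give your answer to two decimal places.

R$15,315.26

With 4 periods per year: i = 0.009575, n = 24.
Annuity-PV factor = 21.351253; PMT = 327000 / 21.351253 = 15,315.2605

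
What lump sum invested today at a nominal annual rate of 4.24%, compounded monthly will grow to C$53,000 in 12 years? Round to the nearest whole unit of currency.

C$31,893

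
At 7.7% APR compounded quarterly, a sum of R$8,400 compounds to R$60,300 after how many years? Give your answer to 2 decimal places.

Periodic rate i = 0.077/4 = 0.01925.
(1+i)^n = 60300/8400 = 7.17857, so n = ln 7.17857 / ln 1.01925 = 103.3772 quarters
= 103.3772/4 years

25.84 years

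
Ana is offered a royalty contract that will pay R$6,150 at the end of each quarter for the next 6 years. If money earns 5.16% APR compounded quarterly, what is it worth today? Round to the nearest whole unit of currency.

R$126,244

i = 0.0516/4 = 0.0129 per quarter; n = 6·4 = 24.
PV = PMT · [1 − (1+i)^(−n)] / i = 6150 · 20.527552 = 126,244.4476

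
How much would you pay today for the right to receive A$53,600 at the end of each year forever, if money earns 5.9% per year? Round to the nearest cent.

A$908,474.58

PV = C/r = 53600/0.059 = 908,474.5763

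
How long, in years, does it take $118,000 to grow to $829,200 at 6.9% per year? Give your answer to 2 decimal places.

(1+i)^n = 829200/118000 = 7.02712, so n = ln 7.02712 / ln 1.069 = 29.2217 years

29.22 years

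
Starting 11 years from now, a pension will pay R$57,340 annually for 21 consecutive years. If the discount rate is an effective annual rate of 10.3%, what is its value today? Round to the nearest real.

R$182,210

Value one period before first payment (t=10): 57340 × [1 − (1+0.103)^(−21)] / 0.103 = 57340 × 8.469722 = 485,653.8354
PV₀ = 485,653.8354 / (1+0.103)^10 = 485,653.8354 / 2.665355 = 182,209.7862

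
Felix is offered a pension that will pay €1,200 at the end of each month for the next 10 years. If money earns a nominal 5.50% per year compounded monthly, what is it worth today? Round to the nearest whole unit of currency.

i = 0.055/12 = 0.00458333 per month; n = 10·12 = 120.
PV = PMT · [1 − (1+i)^(−n)] / i = 1200 · 92.143582 = 110,572.2985

€110,572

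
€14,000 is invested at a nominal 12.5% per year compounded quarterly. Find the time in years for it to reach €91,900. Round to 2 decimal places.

15.29 years

Periodic rate i = 0.125/4 = 0.03125.
n = ln(91900/14000) / ln(1+0.03125) = ln(6.56429) / 0.030772 = 61.1486 quarters
= 61.1486/4 years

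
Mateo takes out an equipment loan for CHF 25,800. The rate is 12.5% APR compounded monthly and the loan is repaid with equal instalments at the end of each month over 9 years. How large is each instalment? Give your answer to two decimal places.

i = 0.125/12 = 0.0104167 per month; n = 9·12 = 108.
PMT = 25800 / ( [1 − (1+0.0104167)^(−108)] / 0.0104167 ) = 25800 / 64.651476 = 399.0628

CHF 399.06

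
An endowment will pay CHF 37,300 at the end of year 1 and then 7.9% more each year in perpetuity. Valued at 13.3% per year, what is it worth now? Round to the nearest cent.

PV = PMT / (i − g) = 37300 / (0.133 − 0.079) = 37300 / 0.054000 = 690,740.7407

CHF 690,740.74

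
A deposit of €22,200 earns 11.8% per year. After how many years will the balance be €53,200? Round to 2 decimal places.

7.84 years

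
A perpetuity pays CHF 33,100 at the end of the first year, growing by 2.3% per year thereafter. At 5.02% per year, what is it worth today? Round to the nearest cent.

CHF 1,216,911.76

PV = PMT / (i − g) = 33100 / (0.0502 − 0.023) = 33100 / 0.027200 = 1,216,911.7647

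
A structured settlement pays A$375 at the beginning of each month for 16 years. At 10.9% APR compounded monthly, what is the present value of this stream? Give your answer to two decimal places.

i = 0.109/12 = 0.00908333 per month; n = 16·12 = 192.
PV = 375 × [1 − (1+0.00908333)^(−192)] / 0.00908333 × (1+i) = 375 × 91.517210 = 34,318.9537
(annuity-due: payments at period start, so ×(1+i).)

A$34,318.95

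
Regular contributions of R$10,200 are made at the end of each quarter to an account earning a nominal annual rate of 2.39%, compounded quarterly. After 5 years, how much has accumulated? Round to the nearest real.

With 4 periods per year: i = 0.005975, n = 20.
Accumulation factor s(20|0.005975) = 21.177002; FV = 10200 × 21.177002 = 216,005.4231

R$216,005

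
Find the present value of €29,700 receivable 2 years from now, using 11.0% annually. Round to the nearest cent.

€24,105.19

Discount factor = (1+0.11)^(−2) = 0.811622; PV = 29,700 × 0.811622 = 24,105.1863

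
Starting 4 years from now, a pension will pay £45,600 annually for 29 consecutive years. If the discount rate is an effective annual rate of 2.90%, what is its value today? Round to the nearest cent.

Value one period before first payment (t=3): 45600 × [1 − (1+0.029)^(−29)] / 0.029 = 45600 × 19.432078 = 886,102.7663
Discount back 3 years: 886,102.7663 × (1+0.029)^(−3) = 886,102.7663 × 0.917812 = 813,276.0220

£813,276.02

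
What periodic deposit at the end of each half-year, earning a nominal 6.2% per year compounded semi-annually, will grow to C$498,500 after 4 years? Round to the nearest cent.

With 2 periods per year: i = 0.031, n = 8.
FV-annuity factor = 8.923954; PMT = 498500 / 8.923954 = 55,860.8892

C$55,860.89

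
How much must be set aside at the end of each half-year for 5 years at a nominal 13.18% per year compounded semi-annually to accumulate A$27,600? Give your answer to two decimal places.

A$2,036.64

With 2 periods per year: i = 0.0659, n = 10.
FV-annuity factor = 13.551761; PMT = 27600 / 13.551761 = 2,036.6357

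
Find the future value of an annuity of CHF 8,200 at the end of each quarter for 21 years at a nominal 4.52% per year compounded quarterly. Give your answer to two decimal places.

CHF 1,139,238.29

i = 0.0452/4 = 0.0113 per quarter; n = 21·4 = 84.
FV = 8200 × [(1+0.0113)^84 − 1] / 0.0113 = 8200 × 138.931499 = 1,139,238.2935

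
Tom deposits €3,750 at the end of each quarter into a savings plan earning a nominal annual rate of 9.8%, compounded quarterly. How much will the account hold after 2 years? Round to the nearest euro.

€32,702

With 4 periods per year: i = 0.0245, n = 8.
FV = PMT · [(1+i)^n − 1] / i = 3750 · 8.720664 = 32,702.4895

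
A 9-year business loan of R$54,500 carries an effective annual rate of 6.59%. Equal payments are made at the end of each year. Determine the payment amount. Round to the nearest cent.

PMT = 54500 / ( [1 − (1+0.0659)^(−9)] / 0.0659 ) = 54500 / 6.630405 = 8,219.7093

R$8,219.71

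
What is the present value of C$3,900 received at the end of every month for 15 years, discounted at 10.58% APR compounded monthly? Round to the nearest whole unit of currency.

With 12 periods per year: i = 0.00881667, n = 180.
PV = 3900 × [1 − (1+0.00881667)^(−180)] / 0.00881667 = 3900 × 90.060582 = 351,236.2713

C$351,236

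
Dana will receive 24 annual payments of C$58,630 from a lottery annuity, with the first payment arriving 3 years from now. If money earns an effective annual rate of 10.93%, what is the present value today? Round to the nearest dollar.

C$399,755

Value one period before first payment (t=2): 58630 × [1 − (1+0.1093)^(−24)] / 0.1093 = 58630 × 8.390198 = 491,917.2898
Discount back 2 years: 491,917.2898 × (1+0.1093)^(−2) = 491,917.2898 × 0.812647 = 399,755.1444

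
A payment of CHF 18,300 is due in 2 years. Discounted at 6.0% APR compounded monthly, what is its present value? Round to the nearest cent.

With 12 periods per year: i = 0.005, n = 24.
Discount factor = (1+0.005)^(−24) = 0.887186; PV = 18,300 × 0.887186 = 16,235.4977

CHF 16,235.50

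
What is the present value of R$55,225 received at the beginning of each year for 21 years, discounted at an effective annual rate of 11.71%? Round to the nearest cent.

R$475,338.70

PV = 55225 × [1 − (1+0.1171)^(−21)] / 0.1171 × (1+i) = 55225 × 8.607310 = 475,338.6987
Payments are at the start of each period, so multiply by (1+i).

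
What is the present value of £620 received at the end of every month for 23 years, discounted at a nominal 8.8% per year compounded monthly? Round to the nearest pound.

£73,292

With 12 periods per year: i = 0.00733333, n = 276.
Annuity factor a(276|0.00733333) = 118.212914; PV = 620 × 118.212914 = 73,292.0066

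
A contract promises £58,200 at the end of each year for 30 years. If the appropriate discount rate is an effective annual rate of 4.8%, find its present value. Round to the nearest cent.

£915,440.62

Annuity factor a(30|0.048) = 15.729220; PV = 58200 × 15.729220 = 915,440.6217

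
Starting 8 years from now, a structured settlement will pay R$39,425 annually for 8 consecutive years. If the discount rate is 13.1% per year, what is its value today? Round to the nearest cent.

R$79,648.60

PV at t=7 (ordinary 8-year annuity): 39425 × a(8|0.131) = 39425 × 4.782387 = 188,545.5912
PV₀ = 188,545.5912 / (1+0.131)^7 = 188,545.5912 / 2.367218 = 79,648.6001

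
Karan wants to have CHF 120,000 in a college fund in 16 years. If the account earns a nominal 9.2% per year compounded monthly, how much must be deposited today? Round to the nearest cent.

CHF 27,690.95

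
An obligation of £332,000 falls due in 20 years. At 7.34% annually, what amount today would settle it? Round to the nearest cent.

PV = FV·(1+i)^(−n) = 332,000 × 0.242532 = 80,520.4632

£80,520.46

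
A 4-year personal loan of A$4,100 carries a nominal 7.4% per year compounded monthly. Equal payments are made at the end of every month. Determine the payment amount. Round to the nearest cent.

i = 0.074/12 = 0.00616667 per month; n = 4·12 = 48.
Annuity-PV factor = 41.438305; PMT = 4100 / 41.438305 = 98.9423

A$98.94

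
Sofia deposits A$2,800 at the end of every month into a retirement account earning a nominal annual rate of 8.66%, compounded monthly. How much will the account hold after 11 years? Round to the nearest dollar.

A$614,418

Periodic rate i = 0.0866/12 = 0.00721667; n = 11 × 12 = 132 periods.
FV = PMT · [(1+i)^n − 1] / i = 2800 · 219.434834 = 614,417.5345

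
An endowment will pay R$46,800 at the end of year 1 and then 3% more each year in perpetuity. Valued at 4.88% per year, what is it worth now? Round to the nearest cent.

R$2,489,361.70

PV = D₁/(r − g) = 46800/(0.0488 − 0.03) = 2,489,361.7021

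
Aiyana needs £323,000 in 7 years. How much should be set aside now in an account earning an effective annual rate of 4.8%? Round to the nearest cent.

£232,634.19

PV = 323,000 / (1 + 0.048)^7 = 323,000 / 1.388446 = 232,634.1905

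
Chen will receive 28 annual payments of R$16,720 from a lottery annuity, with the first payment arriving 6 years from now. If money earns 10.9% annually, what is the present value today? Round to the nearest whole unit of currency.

R$86,396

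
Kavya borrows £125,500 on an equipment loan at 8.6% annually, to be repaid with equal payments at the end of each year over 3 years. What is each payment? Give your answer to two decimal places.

Annuity-PV factor = 2.549449; PMT = 125500 / 2.549449 = 49,226.3171

£49,226.32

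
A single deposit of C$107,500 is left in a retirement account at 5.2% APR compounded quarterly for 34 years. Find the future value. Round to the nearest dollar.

C$622,720

i = 0.052/4 = 0.013 per quarter; n = 34·4 = 136.
FV = PV·(1+i)^n = 107,500 × 5.792747 = 622,720.3140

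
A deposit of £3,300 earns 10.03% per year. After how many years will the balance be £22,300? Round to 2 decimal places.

19.99 years

(1+i)^n = 22300/3300 = 6.75758, so n = ln 6.75758 / ln 1.1003 = 19.9896 years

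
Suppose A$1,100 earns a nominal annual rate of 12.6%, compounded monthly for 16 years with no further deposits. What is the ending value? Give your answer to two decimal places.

A$8,172.70

With 12 periods per year: i = 0.0105, n = 192.
FV = PV·(1+i)^n = 1,100 × 7.429730 = 8,172.7029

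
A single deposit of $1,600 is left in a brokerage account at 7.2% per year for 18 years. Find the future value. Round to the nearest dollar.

FV = PV·(1+i)^n = 1,600 × 3.495474 = 5,592.7592

$5,593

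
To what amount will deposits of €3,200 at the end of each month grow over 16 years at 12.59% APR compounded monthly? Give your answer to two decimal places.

€1,957,507.91

With 12 periods per year: i = 0.0104917, n = 192.
Accumulation factor s(192|0.0104917) = 611.721221; FV = 3200 × 611.721221 = 1,957,507.9074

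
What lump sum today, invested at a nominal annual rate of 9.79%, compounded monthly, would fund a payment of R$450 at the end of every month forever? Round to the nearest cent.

R$55,158.32

Periodic rate i = 0.0979/12 = 0.00815833.
PV = C/r = 450/0.00815833 = 55,158.3248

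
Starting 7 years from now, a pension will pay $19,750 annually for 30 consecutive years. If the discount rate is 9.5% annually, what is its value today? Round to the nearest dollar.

$112,679

PV at t=6 (ordinary 30-year annuity): 19750 × a(30|0.095) = 19750 × 9.834719 = 194,235.7049
PV₀ = 194,235.7049 / (1+0.095)^6 = 194,235.7049 / 1.723791 = 112,679.3547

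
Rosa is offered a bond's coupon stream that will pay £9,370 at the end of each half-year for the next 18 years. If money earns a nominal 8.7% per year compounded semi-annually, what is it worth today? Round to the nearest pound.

£168,895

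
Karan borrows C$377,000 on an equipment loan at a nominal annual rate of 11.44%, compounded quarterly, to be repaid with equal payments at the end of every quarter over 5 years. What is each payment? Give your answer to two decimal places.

With 4 periods per year: i = 0.0286, n = 20.
Annuity-PV factor = 15.071885; PMT = 377000 / 15.071885 = 25,013.4613

C$25,013.46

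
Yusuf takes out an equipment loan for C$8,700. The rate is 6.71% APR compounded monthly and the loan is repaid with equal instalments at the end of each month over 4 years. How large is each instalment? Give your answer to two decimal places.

C$207.16

i = 0.0671/12 = 0.00559167 per month; n = 4·12 = 48.
Annuity-PV factor = 41.995758; PMT = 8700 / 41.995758 = 207.1638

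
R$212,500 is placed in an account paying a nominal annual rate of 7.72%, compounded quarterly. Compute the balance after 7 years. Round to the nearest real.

i = 0.0772/4 = 0.0193 per quarter; n = 7·4 = 28.
FV = PV·(1+i)^n = 212,500 × 1.707877 = 362,923.9361

R$362,924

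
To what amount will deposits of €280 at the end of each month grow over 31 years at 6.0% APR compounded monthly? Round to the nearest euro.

Periodic rate i = 0.06/12 = 0.005; n = 31 × 12 = 372 periods.
FV = PMT · [(1+i)^n − 1] / i = 280 · 1078.806895 = 302,065.9305

€302,066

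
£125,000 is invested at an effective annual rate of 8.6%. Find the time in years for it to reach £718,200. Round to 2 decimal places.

(1+i)^n = 718200/125000 = 5.74560, so n = ln 5.74560 / ln 1.086 = 21.1928 years

21.19 years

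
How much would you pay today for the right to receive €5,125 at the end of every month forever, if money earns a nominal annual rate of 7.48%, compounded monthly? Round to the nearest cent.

€822,192.51

Periodic rate i = 0.0748/12 = 0.00623333.
PV = C/r = 5125/0.00623333 = 822,192.5134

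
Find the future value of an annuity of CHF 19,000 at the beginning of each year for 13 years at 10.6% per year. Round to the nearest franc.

FV = 19000 × [(1+0.106)^13 − 1] / 0.106 × (1+i) = 19000 × 28.226399 = 536,301.5883
(Beginning-of-period payments → annuity-due factor ×(1+i).)

CHF 536,302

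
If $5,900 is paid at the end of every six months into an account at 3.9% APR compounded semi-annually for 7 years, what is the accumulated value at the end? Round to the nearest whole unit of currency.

Periodic rate i = 0.039/2 = 0.0195; n = 7 × 2 = 14 periods.
FV = 5900 × [(1+0.0195)^14 − 1] / 0.0195 = 5900 × 15.920631 = 93,931.7254

$93,932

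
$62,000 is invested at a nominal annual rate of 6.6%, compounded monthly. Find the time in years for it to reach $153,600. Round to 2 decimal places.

13.78 years

Periodic rate i = 0.066/12 = 0.0055.
n = ln(153600/62000) / ln(1+0.0055) = ln(2.47742) / 0.005485 = 165.4018 months
= 165.4018/12 years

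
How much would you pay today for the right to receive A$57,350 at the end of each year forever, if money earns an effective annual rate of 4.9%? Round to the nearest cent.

PV = C/r = 57350/0.049 = 1,170,408.1633

A$1,170,408.16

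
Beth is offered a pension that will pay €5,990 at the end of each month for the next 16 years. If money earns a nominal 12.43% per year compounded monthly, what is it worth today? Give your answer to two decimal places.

€498,321.67

Periodic rate i = 0.1243/12 = 0.0103583; n = 16 × 12 = 192 periods.
PV = 5990 × [1 − (1+0.0103583)^(−192)] / 0.0103583 = 5990 × 83.192266 = 498,321.6708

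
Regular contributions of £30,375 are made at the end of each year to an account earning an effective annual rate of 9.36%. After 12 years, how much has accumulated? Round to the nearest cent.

£625,084.60

FV = PMT · [(1+i)^n − 1] / i = 30375 · 20.578917 = 625,084.5971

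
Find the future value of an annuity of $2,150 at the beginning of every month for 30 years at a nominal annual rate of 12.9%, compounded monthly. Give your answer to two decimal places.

$9,291,293.01

With 12 periods per year: i = 0.01075, n = 360.
Accumulation factor s(360|0.01075) × (1+i) = 4321.531634; FV = 2150 × 4321.531634 = 9,291,293.0121
Payments are at the start of each period, so multiply by (1+i).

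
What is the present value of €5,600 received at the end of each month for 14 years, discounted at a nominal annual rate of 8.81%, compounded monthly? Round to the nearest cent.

€539,571.07

With 12 periods per year: i = 0.00734167, n = 168.
PV = PMT · [1 − (1+i)^(−n)] / i = 5600 · 96.351977 = 539,571.0687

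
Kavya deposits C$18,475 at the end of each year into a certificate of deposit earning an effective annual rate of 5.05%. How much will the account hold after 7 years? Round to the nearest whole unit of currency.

FV = PMT · [(1+i)^n − 1] / i = 18475 · 8.154405 = 150,652.6363

C$150,653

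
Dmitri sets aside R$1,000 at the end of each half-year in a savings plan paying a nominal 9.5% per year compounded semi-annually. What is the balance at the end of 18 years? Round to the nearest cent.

R$90,852.89

Periodic rate i = 0.095/2 = 0.0475; n = 18 × 2 = 36 periods.
Accumulation factor s(36|0.0475) = 90.852894; FV = 1000 × 90.852894 = 90,852.8935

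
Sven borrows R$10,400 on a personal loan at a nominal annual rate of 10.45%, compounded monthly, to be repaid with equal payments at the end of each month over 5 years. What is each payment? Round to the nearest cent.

R$223.28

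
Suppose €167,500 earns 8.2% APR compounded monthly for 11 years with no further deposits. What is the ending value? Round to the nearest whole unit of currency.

€411,544

Periodic rate i = 0.082/12 = 0.00683333; n = 11 × 12 = 132 periods.
167,500 × (1+0.00683333)^132 = 167,500 × 2.456978 = 411,543.8130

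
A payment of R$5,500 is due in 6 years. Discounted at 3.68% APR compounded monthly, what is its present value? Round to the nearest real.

R$4,412

Periodic rate i = 0.0368/12 = 0.00306667; n = 6 × 12 = 72 periods.
PV = 5,500 / (1 + 0.00306667)^72 = 5,500 / 1.246653 = 4,411.8141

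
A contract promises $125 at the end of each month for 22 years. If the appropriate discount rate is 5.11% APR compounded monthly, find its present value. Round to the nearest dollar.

Periodic rate i = 0.0511/12 = 0.00425833; n = 22 × 12 = 264 periods.
PV = PMT · [1 − (1+i)^(−n)] / i = 125 · 158.350983 = 19,793.8728

$19,794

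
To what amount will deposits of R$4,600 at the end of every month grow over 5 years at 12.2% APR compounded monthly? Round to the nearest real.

R$377,700

Periodic rate i = 0.122/12 = 0.0101667; n = 5 × 12 = 60 periods.
FV = PMT · [(1+i)^n − 1] / i = 4600 · 82.108685 = 377,699.9531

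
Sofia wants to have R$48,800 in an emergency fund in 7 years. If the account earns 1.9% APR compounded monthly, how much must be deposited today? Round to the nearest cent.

Periodic rate i = 0.019/12 = 0.00158333; n = 7 × 12 = 84 periods.
Discount factor = (1+0.00158333)^(−84) = 0.875557; PV = 48,800 × 0.875557 = 42,727.1903

R$42,727.19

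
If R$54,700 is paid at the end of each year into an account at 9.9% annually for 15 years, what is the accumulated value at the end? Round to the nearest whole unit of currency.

R$1,724,236

Accumulation factor s(15|0.099) = 31.521684; FV = 54700 × 31.521684 = 1,724,236.1384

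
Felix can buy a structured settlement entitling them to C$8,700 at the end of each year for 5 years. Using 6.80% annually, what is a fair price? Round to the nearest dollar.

C$35,864

Annuity factor a(5|0.068) = 4.122248; PV = 8700 × 4.122248 = 35,863.5583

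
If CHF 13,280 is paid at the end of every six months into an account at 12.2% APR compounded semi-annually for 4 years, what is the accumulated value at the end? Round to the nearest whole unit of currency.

CHF 131,911

i = 0.122/2 = 0.061 per half-year; n = 4·2 = 8.
FV = 13280 × [(1+0.061)^8 − 1] / 0.061 = 13280 × 9.933064 = 131,911.0913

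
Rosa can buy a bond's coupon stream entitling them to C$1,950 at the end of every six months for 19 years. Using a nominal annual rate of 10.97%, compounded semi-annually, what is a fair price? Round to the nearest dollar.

i = 0.1097/2 = 0.05485 per half-year; n = 19·2 = 38.
PV = 1950 × [1 − (1+0.05485)^(−38)] / 0.05485 = 1950 × 15.835046 = 30,878.3392

C$30,878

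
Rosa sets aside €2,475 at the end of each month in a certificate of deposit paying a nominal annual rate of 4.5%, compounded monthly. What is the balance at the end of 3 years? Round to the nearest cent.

With 12 periods per year: i = 0.00375, n = 36.
Accumulation factor s(36|0.00375) = 38.466089; FV = 2475 × 38.466089 = 95,203.5693

€95,203.57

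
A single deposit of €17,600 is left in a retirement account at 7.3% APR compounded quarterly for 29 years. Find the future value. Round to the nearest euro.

€143,425

i = 0.073/4 = 0.01825 per quarter; n = 29·4 = 116.
17,600 × (1+0.01825)^116 = 17,600 × 8.149155 = 143,425.1272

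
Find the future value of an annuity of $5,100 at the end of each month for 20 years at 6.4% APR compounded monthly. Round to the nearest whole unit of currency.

With 12 periods per year: i = 0.00533333, n = 240.
FV = PMT · [(1+i)^n − 1] / i = 5100 · 484.580147 = 2,471,358.7506

$2,471,359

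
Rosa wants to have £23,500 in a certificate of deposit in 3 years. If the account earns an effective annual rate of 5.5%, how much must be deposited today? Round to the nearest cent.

£20,012.92

Discount factor = (1+0.055)^(−3) = 0.851614; PV = 23,500 × 0.851614 = 20,012.9211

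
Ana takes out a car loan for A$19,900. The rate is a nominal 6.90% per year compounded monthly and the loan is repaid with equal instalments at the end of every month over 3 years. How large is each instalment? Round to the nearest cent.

Periodic rate i = 0.069/12 = 0.00575; n = 3 × 12 = 36 periods.
PMT = 19900 / ( [1 − (1+0.00575)^(−36)] / 0.00575 ) = 19900 / 32.434471 = 613.5448

A$613.54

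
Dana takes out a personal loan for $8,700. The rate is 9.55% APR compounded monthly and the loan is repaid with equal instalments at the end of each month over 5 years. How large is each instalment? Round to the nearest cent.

i = 0.0955/12 = 0.00795833 per month; n = 5·12 = 60.
PMT = 8700 / ( [1 − (1+0.00795833)^(−60)] / 0.00795833 ) = 8700 / 47.559475 = 182.9288

$182.93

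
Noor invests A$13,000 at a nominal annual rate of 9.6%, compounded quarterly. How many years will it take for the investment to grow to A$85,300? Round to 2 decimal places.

19.83 years

Periodic rate i = 0.096/4 = 0.024.
(1+i)^n = 85300/13000 = 6.56154, so n = ln 6.56154 / ln 1.024 = 79.3213 quarters
= 79.3213/4 years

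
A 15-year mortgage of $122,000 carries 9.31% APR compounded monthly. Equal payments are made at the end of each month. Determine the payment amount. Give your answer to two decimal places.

i = 0.0931/12 = 0.00775833 per month; n = 15·12 = 180.
PMT = 122000 / ( [1 − (1+0.00775833)^(−180)] / 0.00775833 ) = 122000 / 96.825070 = 1,260.0043

$1,260.00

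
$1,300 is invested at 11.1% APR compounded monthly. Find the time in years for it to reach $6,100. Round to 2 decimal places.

13.99 years

Periodic rate i = 0.111/12 = 0.00925.
(1+i)^n = 6100/1300 = 4.69231, so n = ln 4.69231 / ln 1.00925 = 167.8987 months
= 167.8987/12 years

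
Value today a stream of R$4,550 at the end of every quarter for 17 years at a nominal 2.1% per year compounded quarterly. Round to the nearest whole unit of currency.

R$259,631

Periodic rate i = 0.021/4 = 0.00525; n = 17 × 4 = 68 periods.
PV = 4550 × [1 − (1+0.00525)^(−68)] / 0.00525 = 4550 × 57.061659 = 259,630.5478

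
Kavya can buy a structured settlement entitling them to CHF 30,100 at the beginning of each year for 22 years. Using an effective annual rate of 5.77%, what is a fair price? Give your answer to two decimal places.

CHF 391,151.74

Annuity factor a(22|0.0577) × (1+i) = 12.995074; PV = 30100 × 12.995074 = 391,151.7409
Payments are at the start of each period, so multiply by (1+i).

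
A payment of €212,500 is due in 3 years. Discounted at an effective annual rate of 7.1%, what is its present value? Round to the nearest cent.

PV = FV·(1+i)^(−n) = 212,500 × 0.814013 = 172,977.8608

€172,977.86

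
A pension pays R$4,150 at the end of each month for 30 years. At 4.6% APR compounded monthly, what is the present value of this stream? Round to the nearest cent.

i = 0.046/12 = 0.00383333 per month; n = 30·12 = 360.
PV = PMT · [1 − (1+i)^(−n)] / i = 4150 · 195.067002 = 809,528.0583

R$809,528.06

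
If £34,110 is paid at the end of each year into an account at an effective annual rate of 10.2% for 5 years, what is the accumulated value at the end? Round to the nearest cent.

FV = 34110 × [(1+0.102)^5 − 1] / 0.102 = 34110 × 6.129454 = 209,075.6856

£209,075.69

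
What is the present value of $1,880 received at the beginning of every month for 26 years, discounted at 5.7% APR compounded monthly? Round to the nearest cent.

With 12 periods per year: i = 0.00475, n = 312.
PV = 1880 × [1 − (1+0.00475)^(−312)] / 0.00475 × (1+i) = 1880 × 163.302256 = 307,008.2416
Payments are at the start of each period, so multiply by (1+i).

$307,008.24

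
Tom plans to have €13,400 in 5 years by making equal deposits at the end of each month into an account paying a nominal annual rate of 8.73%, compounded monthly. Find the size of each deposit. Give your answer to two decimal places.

Periodic rate i = 0.0873/12 = 0.007275; n = 5 × 12 = 60 periods.
PMT = 13400 / ( [(1+0.007275)^60 − 1] / 0.007275 ) = 13400 / 74.892000 = 178.9243

€178.92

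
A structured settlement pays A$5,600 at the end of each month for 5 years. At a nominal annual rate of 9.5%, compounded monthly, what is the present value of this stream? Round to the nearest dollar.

A$266,643

With 12 periods per year: i = 0.00791667, n = 60.
PV = 5600 × [1 − (1+0.00791667)^(−60)] / 0.00791667 = 5600 × 47.614827 = 266,643.0331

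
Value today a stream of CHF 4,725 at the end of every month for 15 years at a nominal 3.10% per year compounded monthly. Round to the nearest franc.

CHF 679,464

Periodic rate i = 0.031/12 = 0.00258333; n = 15 × 12 = 180 periods.
PV = 4725 × [1 − (1+0.00258333)^(−180)] / 0.00258333 = 4725 × 143.801867 = 679,463.8221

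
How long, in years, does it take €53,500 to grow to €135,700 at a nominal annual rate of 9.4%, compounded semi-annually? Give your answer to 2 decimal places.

10.13 years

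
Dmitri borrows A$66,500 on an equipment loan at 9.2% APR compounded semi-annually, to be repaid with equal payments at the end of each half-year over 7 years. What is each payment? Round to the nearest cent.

A$6,547.38

With 2 periods per year: i = 0.046, n = 14.
PMT = 66500 / ( [1 − (1+0.046)^(−14)] / 0.046 ) = 66500 / 10.156730 = 6,547.3830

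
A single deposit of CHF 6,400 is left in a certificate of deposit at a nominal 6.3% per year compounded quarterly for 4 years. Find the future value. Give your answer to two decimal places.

CHF 8,218.06

With 4 periods per year: i = 0.01575, n = 16.
FV = 6,400 × (1 + 0.01575)^16 = 8,218.0593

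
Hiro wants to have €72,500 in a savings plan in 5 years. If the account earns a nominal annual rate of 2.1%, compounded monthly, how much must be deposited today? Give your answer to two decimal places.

€65,279.52

With 12 periods per year: i = 0.00175, n = 60.
PV = 72,500 / (1 + 0.00175)^60 = 72,500 / 1.110609 = 65,279.5182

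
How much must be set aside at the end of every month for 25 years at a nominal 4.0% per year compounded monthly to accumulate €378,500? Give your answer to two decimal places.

€736.20

With 12 periods per year: i = 0.00333333, n = 300.
PMT = 378500 / ( [(1+0.00333333)^300 − 1] / 0.00333333 ) = 378500 / 514.129547 = 736.1958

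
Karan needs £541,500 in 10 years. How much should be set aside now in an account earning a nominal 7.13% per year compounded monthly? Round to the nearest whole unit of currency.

£265,988

i = 0.0713/12 = 0.00594167 per month; n = 10·12 = 120.
PV = FV·(1+i)^(−n) = 541,500 × 0.491207 = 265,988.4581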